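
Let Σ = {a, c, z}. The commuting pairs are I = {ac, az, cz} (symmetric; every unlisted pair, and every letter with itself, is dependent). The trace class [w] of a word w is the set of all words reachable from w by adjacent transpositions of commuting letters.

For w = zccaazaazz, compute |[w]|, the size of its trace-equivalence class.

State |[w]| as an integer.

piece 0:z — minimal
piece 1:c — minimal
piece 2:c rests on {1:c}
piece 3:a — minimal
piece 4:a rests on {3:a}
piece 5:z rests on {0:z}
piece 6:a rests on {4:a}
piece 7:a rests on {6:a}
piece 8:z rests on {5:z}
piece 9:z rests on {8:z}
minimal pieces: {0:z, 1:c, 3:a}
ways to finish when only these pieces remain (= sum over removing one remaining piece with nothing left below it):
  1 left: {2}→1  {7}→1  {9}→1
  2 left: {1,2}→1  {2,7}→2  {2,9}→2  {6,7}→1  {7,9}→2  {8,9}→1
  3 left: {1,2,7}→3  {1,2,9}→3  {2,6,7}→3  {2,7,9}→6  {2,8,9}→3  {4,6,7}→1  {5,8,9}→1  {6,7,9}→3  {7,8,9}→3
  4 left: {0,5,8,9}→1  {1,2,6,7}→6  {1,2,7,9}→12  {1,2,8,9}→6  {2,4,6,7}→4  {2,5,8,9}→4  {2,6,7,9}→12  {2,7,8,9}→12  {3,4,6,7}→1  {4,6,7,9}→4  {5,7,8,9}→4  {6,7,8,9}→6
  5 left: {0,2,5,8,9}→5  {0,5,7,8,9}→5  {1,2,4,6,7}→10  {1,2,5,8,9}→10  {1,2,6,7,9}→30  {1,2,7,8,9}→30  {2,3,4,6,7}→5  {2,4,6,7,9}→20  {2,5,7,8,9}→20  {2,6,7,8,9}→30  {3,4,6,7,9}→5  {4,6,7,8,9}→10  {5,6,7,8,9}→10
  6 left: {0,1,2,5,8,9}→15  {0,2,5,7,8,9}→30  {0,5,6,7,8,9}→15  {1,2,3,4,6,7}→15  {1,2,4,6,7,9}→60  {1,2,5,7,8,9}→60  {1,2,6,7,8,9}→90  {2,3,4,6,7,9}→30  {2,4,6,7,8,9}→60  {2,5,6,7,8,9}→60  {3,4,6,7,8,9}→15  {4,5,6,7,8,9}→20
  7 left: {0,1,2,5,7,8,9}→105  {0,2,5,6,7,8,9}→105  {0,4,5,6,7,8,9}→35  {1,2,3,4,6,7,9}→105  {1,2,4,6,7,8,9}→210  {1,2,5,6,7,8,9}→210  {2,3,4,6,7,8,9}→105  {2,4,5,6,7,8,9}→140  {3,4,5,6,7,8,9}→35
  8 left: {0,1,2,5,6,7,8,9}→420  {0,2,4,5,6,7,8,9}→280  {0,3,4,5,6,7,8,9}→70  {1,2,3,4,6,7,8,9}→420  {1,2,4,5,6,7,8,9}→560  {2,3,4,5,6,7,8,9}→280
  placing 0:z first → 1260 extensions
  placing 1:c first → 630 extensions
  placing 3:a first → 1260 extensions
total linear extensions = 3150

3150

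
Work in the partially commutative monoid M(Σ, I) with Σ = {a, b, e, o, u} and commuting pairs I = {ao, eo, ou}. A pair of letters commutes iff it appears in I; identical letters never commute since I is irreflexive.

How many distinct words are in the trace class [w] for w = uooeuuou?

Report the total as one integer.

0(u) covers ∅
1(o) covers ∅
2(o) covers 1:o
3(e) covers 0:u
4(u) covers 3:e
5(u) covers 4:u
6(o) covers 2:o
7(u) covers 5:u
floor of heap: 0:u, 1:o
completions by unplaced set U, small U first (add the entries for U minus each lowest piece of U):
  |U|=1: {6}:1  {7}:1
  |U|=2: {2,6}:1  {5,7}:1  {6,7}:2
  |U|=3: {1,2,6}:1  {2,6,7}:3  {4,5,7}:1  {5,6,7}:3
  |U|=4: {1,2,6,7}:4  {2,5,6,7}:6  {3,4,5,7}:1  {4,5,6,7}:4
  |U|=5: {0,3,4,5,7}:1  {1,2,5,6,7}:10  {2,4,5,6,7}:10  {3,4,5,6,7}:5
  |U|=6: {0,3,4,5,6,7}:6  {1,2,4,5,6,7}:20  {2,3,4,5,6,7}:15
  start at 0(u): 35
  start at 1(o): 21
sum over floor = 56

56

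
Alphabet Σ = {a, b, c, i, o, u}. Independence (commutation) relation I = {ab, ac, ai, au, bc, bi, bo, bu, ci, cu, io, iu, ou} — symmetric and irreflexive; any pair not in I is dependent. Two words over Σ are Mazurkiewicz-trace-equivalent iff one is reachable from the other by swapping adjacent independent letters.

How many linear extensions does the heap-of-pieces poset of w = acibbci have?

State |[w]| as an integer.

piece 0:a — minimal
piece 1:c — minimal
piece 2:i — minimal
piece 3:b — minimal
piece 4:b rests on {3:b}
piece 5:c rests on {1:c}
piece 6:i rests on {2:i}
minimal pieces: {0:a, 1:c, 2:i, 3:b}
ways to finish when only these pieces remain (= sum over removing one remaining piece with nothing left below it):
  1 left: {0}→1  {4}→1  {5}→1  {6}→1
  2 left: {0,4}→2  {0,5}→2  {0,6}→2  {1,5}→1  {2,6}→1  {3,4}→1  {4,5}→2  {4,6}→2  {5,6}→2
  3 left: {0,1,5}→3  {0,2,6}→3  {0,3,4}→3  {0,4,5}→6  {0,4,6}→6  {0,5,6}→6  {1,4,5}→3  {1,5,6}→3  {2,4,6}→3  {2,5,6}→3  {3,4,5}→3  {3,4,6}→3  {4,5,6}→6
  4 left: {0,1,4,5}→12  {0,1,5,6}→12  {0,2,4,6}→12  {0,2,5,6}→12  {0,3,4,5}→12  {0,3,4,6}→12  {0,4,5,6}→24  {1,2,5,6}→6  {1,3,4,5}→6  {1,4,5,6}→12  {2,3,4,6}→6  {2,4,5,6}→12  {3,4,5,6}→12
  5 left: {0,1,2,5,6}→30  {0,1,3,4,5}→30  {0,1,4,5,6}→60  {0,2,3,4,6}→30  {0,2,4,5,6}→60  {0,3,4,5,6}→60  {1,2,4,5,6}→30  {1,3,4,5,6}→30  {2,3,4,5,6}→30
  placing 0:a first → 90 extensions
  placing 1:c first → 180 extensions
  placing 2:i first → 180 extensions
  placing 3:b first → 180 extensions
total linear extensions = 630

630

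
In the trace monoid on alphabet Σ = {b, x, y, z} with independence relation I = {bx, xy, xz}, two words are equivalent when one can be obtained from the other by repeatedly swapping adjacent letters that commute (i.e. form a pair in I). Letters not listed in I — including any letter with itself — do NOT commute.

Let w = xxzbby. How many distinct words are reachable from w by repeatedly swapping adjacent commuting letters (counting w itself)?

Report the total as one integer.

#0=x has no predecessor
#1=x depends on [0:x]
#2=z has no predecessor
#3=b depends on [2:z]
#4=b depends on [3:b]
#5=y depends on [4:b]
sources: [0:x, 2:z]
N(rest) = Σ N(rest − s) over sources s of rest; N(one piece) = 1:
  size 1 → [1]=1  [5]=1
  size 2 → [0,1]=1  [1,5]=2  [4,5]=1
  size 3 → [0,1,5]=3  [1,4,5]=3  [3,4,5]=1
  size 4 → [0,1,4,5]=6  [1,3,4,5]=4  [2,3,4,5]=1
  first=0(x) contributes 5
  first=2(z) contributes 10
|[w]| = 15

15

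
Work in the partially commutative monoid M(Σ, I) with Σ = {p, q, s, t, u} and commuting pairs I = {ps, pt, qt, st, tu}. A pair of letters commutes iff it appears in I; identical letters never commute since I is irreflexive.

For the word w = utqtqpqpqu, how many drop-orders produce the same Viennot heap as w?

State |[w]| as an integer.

45

piece 0:u — minimal
piece 1:t — minimal
piece 2:q rests on {0:u}
piece 3:t rests on {1:t}
piece 4:q rests on {2:q}
piece 5:p rests on {4:q}
piece 6:q rests on {5:p}
piece 7:p rests on {6:q}
piece 8:q rests on {7:p}
piece 9:u rests on {8:q}
minimal pieces: {0:u, 1:t}
ways to finish when only these pieces remain (= sum over removing one remaining piece with nothing left below it):
  1 left: {3}→1  {9}→1
  2 left: {1,3}→1  {3,9}→2  {8,9}→1
  3 left: {1,3,9}→3  {3,8,9}→3  {7,8,9}→1
  4 left: {1,3,8,9}→6  {3,7,8,9}→4  {6,7,8,9}→1
  5 left: {1,3,7,8,9}→10  {3,6,7,8,9}→5  {5,6,7,8,9}→1
  6 left: {1,3,6,7,8,9}→15  {3,5,6,7,8,9}→6  {4,5,6,7,8,9}→1
  7 left: {1,3,5,6,7,8,9}→21  {2,4,5,6,7,8,9}→1  {3,4,5,6,7,8,9}→7
  8 left: {0,2,4,5,6,7,8,9}→1  {1,3,4,5,6,7,8,9}→28  {2,3,4,5,6,7,8,9}→8
  placing 0:u first → 36 extensions
  placing 1:t first → 9 extensions
total linear extensions = 45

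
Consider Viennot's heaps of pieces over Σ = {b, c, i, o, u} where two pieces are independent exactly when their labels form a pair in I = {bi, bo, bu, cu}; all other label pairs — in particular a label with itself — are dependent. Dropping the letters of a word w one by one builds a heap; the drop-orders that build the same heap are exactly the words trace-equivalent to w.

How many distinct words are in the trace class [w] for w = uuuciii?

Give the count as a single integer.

4

0(u) covers ∅
1(u) covers 0:u
2(u) covers 1:u
3(c) covers ∅
4(i) covers 2:u, 3:c
5(i) covers 4:i
6(i) covers 5:i
floor of heap: 0:u, 3:c
completions by unplaced set U, small U first (add the entries for U minus each lowest piece of U):
  |U|=1: {6}:1
  |U|=2: {5,6}:1
  |U|=3: {4,5,6}:1
  |U|=4: {2,4,5,6}:1  {3,4,5,6}:1
  |U|=5: {1,2,4,5,6}:1  {2,3,4,5,6}:2
  start at 0(u): 3
  start at 3(c): 1
sum over floor = 4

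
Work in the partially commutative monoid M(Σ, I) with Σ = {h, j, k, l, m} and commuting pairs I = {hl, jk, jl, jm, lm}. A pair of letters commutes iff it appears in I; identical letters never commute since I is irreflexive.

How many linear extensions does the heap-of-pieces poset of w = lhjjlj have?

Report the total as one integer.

0(l) covers ∅
1(h) covers ∅
2(j) covers 1:h
3(j) covers 2:j
4(l) covers 0:l
5(j) covers 3:j
floor of heap: 0:l, 1:h
completions by unplaced set U, small U first (add the entries for U minus each lowest piece of U):
  |U|=1: {4}:1  {5}:1
  |U|=2: {0,4}:1  {3,5}:1  {4,5}:2
  |U|=3: {0,4,5}:3  {2,3,5}:1  {3,4,5}:3
  |U|=4: {0,3,4,5}:6  {1,2,3,5}:1  {2,3,4,5}:4
  start at 0(l): 5
  start at 1(h): 10
sum over floor = 15

15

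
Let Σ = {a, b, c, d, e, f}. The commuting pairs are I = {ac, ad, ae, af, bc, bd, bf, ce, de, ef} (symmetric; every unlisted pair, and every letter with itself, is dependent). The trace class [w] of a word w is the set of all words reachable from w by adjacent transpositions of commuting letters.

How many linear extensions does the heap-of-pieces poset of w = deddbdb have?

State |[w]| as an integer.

0(d) covers ∅
1(e) covers ∅
2(d) covers 0:d
3(d) covers 2:d
4(b) covers 1:e
5(d) covers 3:d
6(b) covers 4:b
floor of heap: 0:d, 1:e
completions by unplaced set U, small U first (add the entries for U minus each lowest piece of U):
  |U|=1: {5}:1  {6}:1
  |U|=2: {3,5}:1  {4,6}:1  {5,6}:2
  |U|=3: {1,4,6}:1  {2,3,5}:1  {3,5,6}:3  {4,5,6}:3
  |U|=4: {0,2,3,5}:1  {1,4,5,6}:4  {2,3,5,6}:4  {3,4,5,6}:6
  |U|=5: {0,2,3,5,6}:5  {1,3,4,5,6}:10  {2,3,4,5,6}:10
  start at 0(d): 20
  start at 1(e): 15
sum over floor = 35

35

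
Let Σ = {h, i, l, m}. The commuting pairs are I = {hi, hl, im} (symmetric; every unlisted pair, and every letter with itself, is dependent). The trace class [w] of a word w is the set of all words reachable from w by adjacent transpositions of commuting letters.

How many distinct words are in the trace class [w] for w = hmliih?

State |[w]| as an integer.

4

piece 0:h — minimal
piece 1:m rests on {0:h}
piece 2:l rests on {1:m}
piece 3:i rests on {2:l}
piece 4:i rests on {3:i}
piece 5:h rests on {1:m}
minimal pieces: {0:h}
ways to finish when only these pieces remain (= sum over removing one remaining piece with nothing left below it):
  1 left: {4}→1  {5}→1
  2 left: {3,4}→1  {4,5}→2
  3 left: {2,3,4}→1  {3,4,5}→3
  4 left: {2,3,4,5}→4
  placing 0:h first → 4 extensions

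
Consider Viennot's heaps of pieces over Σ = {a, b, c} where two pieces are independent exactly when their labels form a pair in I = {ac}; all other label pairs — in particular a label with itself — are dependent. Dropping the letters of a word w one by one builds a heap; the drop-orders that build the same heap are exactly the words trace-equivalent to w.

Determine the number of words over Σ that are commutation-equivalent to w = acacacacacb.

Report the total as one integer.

piece 0:a — minimal
piece 1:c — minimal
piece 2:a rests on {0:a}
piece 3:c rests on {1:c}
piece 4:a rests on {2:a}
piece 5:c rests on {3:c}
piece 6:a rests on {4:a}
piece 7:c rests on {5:c}
piece 8:a rests on {6:a}
piece 9:c rests on {7:c}
piece 10:b rests on {8:a, 9:c}
minimal pieces: {0:a, 1:c}
ways to finish when only these pieces remain (= sum over removing one remaining piece with nothing left below it):
  1 left: {10}→1
  2 left: {8,10}→1  {9,10}→1
  3 left: {6,8,10}→1  {7,9,10}→1  {8,9,10}→2
  4 left: {4,6,8,10}→1  {5,7,9,10}→1  {6,8,9,10}→3  {7,8,9,10}→3
  5 left: {2,4,6,8,10}→1  {3,5,7,9,10}→1  {4,6,8,9,10}→4  {5,7,8,9,10}→4  {6,7,8,9,10}→6
  6 left: {0,2,4,6,8,10}→1  {1,3,5,7,9,10}→1  {2,4,6,8,9,10}→5  {3,5,7,8,9,10}→5  {4,6,7,8,9,10}→10  {5,6,7,8,9,10}→10
  7 left: {0,2,4,6,8,9,10}→6  {1,3,5,7,8,9,10}→6  {2,4,6,7,8,9,10}→15  {3,5,6,7,8,9,10}→15  {4,5,6,7,8,9,10}→20
  8 left: {0,2,4,6,7,8,9,10}→21  {1,3,5,6,7,8,9,10}→21  {2,4,5,6,7,8,9,10}→35  {3,4,5,6,7,8,9,10}→35
  9 left: {0,2,4,5,6,7,8,9,10}→56  {1,3,4,5,6,7,8,9,10}→56  {2,3,4,5,6,7,8,9,10}→70
  placing 0:a first → 126 extensions
  placing 1:c first → 126 extensions
total linear extensions = 252

252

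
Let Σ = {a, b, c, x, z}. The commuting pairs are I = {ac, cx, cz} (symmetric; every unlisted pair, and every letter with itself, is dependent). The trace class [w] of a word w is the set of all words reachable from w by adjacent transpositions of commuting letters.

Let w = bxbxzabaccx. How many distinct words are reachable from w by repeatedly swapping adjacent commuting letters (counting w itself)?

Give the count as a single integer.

piece 0:b — minimal
piece 1:x rests on {0:b}
piece 2:b rests on {1:x}
piece 3:x rests on {2:b}
piece 4:z rests on {3:x}
piece 5:a rests on {4:z}
piece 6:b rests on {5:a}
piece 7:a rests on {6:b}
piece 8:c rests on {6:b}
piece 9:c rests on {8:c}
piece 10:x rests on {7:a}
minimal pieces: {0:b}
ways to finish when only these pieces remain (= sum over removing one remaining piece with nothing left below it):
  1 left: {9}→1  {10}→1
  2 left: {7,10}→1  {8,9}→1  {9,10}→2
  3 left: {7,9,10}→3  {8,9,10}→3
  4 left: {7,8,9,10}→6
  5 left: {6,7,8,9,10}→6
  6 left: {5,6,7,8,9,10}→6
  7 left: {4,5,6,7,8,9,10}→6
  8 left: {3,4,5,6,7,8,9,10}→6
  9 left: {2,3,4,5,6,7,8,9,10}→6
  placing 0:b first → 6 extensions

6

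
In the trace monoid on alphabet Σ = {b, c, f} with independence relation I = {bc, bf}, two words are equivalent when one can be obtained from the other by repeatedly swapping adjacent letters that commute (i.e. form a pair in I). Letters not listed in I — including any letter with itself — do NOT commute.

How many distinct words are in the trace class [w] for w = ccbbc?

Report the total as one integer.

10

piece 0:c — minimal
piece 1:c rests on {0:c}
piece 2:b — minimal
piece 3:b rests on {2:b}
piece 4:c rests on {1:c}
minimal pieces: {0:c, 2:b}
ways to finish when only these pieces remain (= sum over removing one remaining piece with nothing left below it):
  1 left: {3}→1  {4}→1
  2 left: {1,4}→1  {2,3}→1  {3,4}→2
  3 left: {0,1,4}→1  {1,3,4}→3  {2,3,4}→3
  placing 0:c first → 6 extensions
  placing 2:b first → 4 extensions
total linear extensions = 10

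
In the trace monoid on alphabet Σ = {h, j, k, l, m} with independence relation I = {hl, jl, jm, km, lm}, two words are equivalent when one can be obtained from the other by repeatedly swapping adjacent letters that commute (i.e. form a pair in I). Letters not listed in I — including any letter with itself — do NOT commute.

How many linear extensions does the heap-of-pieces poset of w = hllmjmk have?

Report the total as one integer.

71

drop 0:h onto floor
drop 1:l onto floor
drop 2:l onto {1:l}
drop 3:m onto {0:h}
drop 4:j onto {0:h}
drop 5:m onto {3:m}
drop 6:k onto {2:l, 4:j}
ground layer = {0:h, 1:l}
drop-orders for the pieces not yet dropped (sum over which currently-grounded one goes next):
  1 to go: {5} 1  {6} 1
  2 to go: {2,6} 1  {3,5} 1  {4,6} 1  {5,6} 2
  3 to go: {1,2,6} 1  {2,4,6} 2  {2,5,6} 3  {3,5,6} 3  {4,5,6} 3
  4 to go: {1,2,4,6} 3  {1,2,5,6} 4  {2,3,5,6} 6  {2,4,5,6} 8  {3,4,5,6} 6
  5 to go: {0,3,4,5,6} 6  {1,2,3,5,6} 10  {1,2,4,5,6} 15  {2,3,4,5,6} 20
  if 0:h drops first: 45 orders
  if 1:l drops first: 26 orders
heap linearizations: 71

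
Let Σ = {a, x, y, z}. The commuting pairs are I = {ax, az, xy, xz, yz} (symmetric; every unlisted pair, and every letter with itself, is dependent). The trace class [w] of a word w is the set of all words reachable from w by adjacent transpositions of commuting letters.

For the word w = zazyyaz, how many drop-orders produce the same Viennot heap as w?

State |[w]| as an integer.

35

drop 0:z onto floor
drop 1:a onto floor
drop 2:z onto {0:z}
drop 3:y onto {1:a}
drop 4:y onto {3:y}
drop 5:a onto {4:y}
drop 6:z onto {2:z}
ground layer = {0:z, 1:a}
drop-orders for the pieces not yet dropped (sum over which currently-grounded one goes next):
  1 to go: {5} 1  {6} 1
  2 to go: {2,6} 1  {4,5} 1  {5,6} 2
  3 to go: {0,2,6} 1  {2,5,6} 3  {3,4,5} 1  {4,5,6} 3
  4 to go: {0,2,5,6} 4  {1,3,4,5} 1  {2,4,5,6} 6  {3,4,5,6} 4
  5 to go: {0,2,4,5,6} 10  {1,3,4,5,6} 5  {2,3,4,5,6} 10
  if 0:z drops first: 15 orders
  if 1:a drops first: 20 orders
heap linearizations: 35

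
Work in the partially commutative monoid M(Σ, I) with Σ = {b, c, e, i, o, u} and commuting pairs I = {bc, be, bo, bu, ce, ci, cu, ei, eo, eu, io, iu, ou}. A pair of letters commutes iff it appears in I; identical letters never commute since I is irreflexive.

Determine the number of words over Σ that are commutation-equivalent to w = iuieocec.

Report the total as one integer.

#0=i has no predecessor
#1=u has no predecessor
#2=i depends on [0:i]
#3=e has no predecessor
#4=o has no predecessor
#5=c depends on [4:o]
#6=e depends on [3:e]
#7=c depends on [5:c]
sources: [0:i, 1:u, 3:e, 4:o]
N(rest) = Σ N(rest − s) over sources s of rest; N(one piece) = 1:
  size 1 → [1]=1  [2]=1  [6]=1  [7]=1
  size 2 → [0,2]=1  [1,2]=2  [1,6]=2  [1,7]=2  [2,6]=2  [2,7]=2  [3,6]=1  [5,7]=1  [6,7]=2
  size 3 → [0,1,2]=3  [0,2,6]=3  [0,2,7]=3  [1,2,6]=6  [1,2,7]=6  [1,3,6]=3  [1,5,7]=3  [1,6,7]=6  [2,3,6]=3  [2,5,7]=3  [2,6,7]=6  [3,6,7]=3  [4,5,7]=1  [5,6,7]=3
  size 4 → [0,1,2,6]=12  [0,1,2,7]=12  [0,2,3,6]=6  [0,2,5,7]=6  [0,2,6,7]=12  [1,2,3,6]=12  [1,2,5,7]=12  [1,2,6,7]=24  [1,3,6,7]=12  [1,4,5,7]=4  [1,5,6,7]=12  [2,3,6,7]=12  [2,4,5,7]=4  [2,5,6,7]=12  [3,5,6,7]=6  [4,5,6,7]=4
  size 5 → [0,1,2,3,6]=30  [0,1,2,5,7]=30  [0,1,2,6,7]=60  [0,2,3,6,7]=30  [0,2,4,5,7]=10  [0,2,5,6,7]=30  [1,2,3,6,7]=60  [1,2,4,5,7]=20  [1,2,5,6,7]=60  [1,3,5,6,7]=30  [1,4,5,6,7]=20  [2,3,5,6,7]=30  [2,4,5,6,7]=20  [3,4,5,6,7]=10
  size 6 → [0,1,2,3,6,7]=180  [0,1,2,4,5,7]=60  [0,1,2,5,6,7]=180  [0,2,3,5,6,7]=90  [0,2,4,5,6,7]=60  [1,2,3,5,6,7]=180  [1,2,4,5,6,7]=120  [1,3,4,5,6,7]=60  [2,3,4,5,6,7]=60
  first=0(i) contributes 420
  first=1(u) contributes 210
  first=3(e) contributes 420
  first=4(o) contributes 630
|[w]| = 1680

1680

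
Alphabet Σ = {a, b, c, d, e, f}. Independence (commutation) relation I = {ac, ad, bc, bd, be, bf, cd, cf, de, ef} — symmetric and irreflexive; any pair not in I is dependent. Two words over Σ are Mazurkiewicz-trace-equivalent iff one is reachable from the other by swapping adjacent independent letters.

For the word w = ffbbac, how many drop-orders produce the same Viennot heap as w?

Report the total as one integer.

#0=f has no predecessor
#1=f depends on [0:f]
#2=b has no predecessor
#3=b depends on [2:b]
#4=a depends on [1:f, 3:b]
#5=c has no predecessor
sources: [0:f, 2:b, 5:c]
N(rest) = Σ N(rest − s) over sources s of rest; N(one piece) = 1:
  size 1 → [4]=1  [5]=1
  size 2 → [1,4]=1  [3,4]=1  [4,5]=2
  size 3 → [0,1,4]=1  [1,3,4]=2  [1,4,5]=3  [2,3,4]=1  [3,4,5]=3
  size 4 → [0,1,3,4]=3  [0,1,4,5]=4  [1,2,3,4]=3  [1,3,4,5]=8  [2,3,4,5]=4
  first=0(f) contributes 15
  first=2(b) contributes 15
  first=5(c) contributes 6
|[w]| = 36

36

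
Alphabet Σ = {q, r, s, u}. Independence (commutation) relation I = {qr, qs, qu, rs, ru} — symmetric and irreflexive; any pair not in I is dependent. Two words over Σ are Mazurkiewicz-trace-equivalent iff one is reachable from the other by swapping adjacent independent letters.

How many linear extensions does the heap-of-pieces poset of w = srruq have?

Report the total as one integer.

30

drop 0:s onto floor
drop 1:r onto floor
drop 2:r onto {1:r}
drop 3:u onto {0:s}
drop 4:q onto floor
ground layer = {0:s, 1:r, 4:q}
drop-orders for the pieces not yet dropped (sum over which currently-grounded one goes next):
  1 to go: {2} 1  {3} 1  {4} 1
  2 to go: {0,3} 1  {1,2} 1  {2,3} 2  {2,4} 2  {3,4} 2
  3 to go: {0,2,3} 3  {0,3,4} 3  {1,2,3} 3  {1,2,4} 3  {2,3,4} 6
  if 0:s drops first: 12 orders
  if 1:r drops first: 12 orders
  if 4:q drops first: 6 orders
heap linearizations: 30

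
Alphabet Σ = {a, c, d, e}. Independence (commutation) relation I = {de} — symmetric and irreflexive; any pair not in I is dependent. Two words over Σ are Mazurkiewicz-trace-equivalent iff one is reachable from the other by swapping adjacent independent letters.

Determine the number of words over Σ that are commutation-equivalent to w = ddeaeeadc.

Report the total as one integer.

3

piece 0:d — minimal
piece 1:d rests on {0:d}
piece 2:e — minimal
piece 3:a rests on {1:d, 2:e}
piece 4:e rests on {3:a}
piece 5:e rests on {4:e}
piece 6:a rests on {5:e}
piece 7:d rests on {6:a}
piece 8:c rests on {7:d}
minimal pieces: {0:d, 2:e}
ways to finish when only these pieces remain (= sum over removing one remaining piece with nothing left below it):
  1 left: {8}→1
  2 left: {7,8}→1
  3 left: {6,7,8}→1
  4 left: {5,6,7,8}→1
  5 left: {4,5,6,7,8}→1
  6 left: {3,4,5,6,7,8}→1
  7 left: {1,3,4,5,6,7,8}→1  {2,3,4,5,6,7,8}→1
  placing 0:d first → 2 extensions
  placing 2:e first → 1 extensions
total linear extensions = 3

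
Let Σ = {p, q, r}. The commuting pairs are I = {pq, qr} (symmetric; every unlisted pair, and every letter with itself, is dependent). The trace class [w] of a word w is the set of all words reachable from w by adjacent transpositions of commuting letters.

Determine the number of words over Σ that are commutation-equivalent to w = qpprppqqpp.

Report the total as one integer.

120

drop 0:q onto floor
drop 1:p onto floor
drop 2:p onto {1:p}
drop 3:r onto {2:p}
drop 4:p onto {3:r}
drop 5:p onto {4:p}
drop 6:q onto {0:q}
drop 7:q onto {6:q}
drop 8:p onto {5:p}
drop 9:p onto {8:p}
ground layer = {0:q, 1:p}
drop-orders for the pieces not yet dropped (sum over which currently-grounded one goes next):
  1 to go: {7} 1  {9} 1
  2 to go: {6,7} 1  {7,9} 2  {8,9} 1
  3 to go: {0,6,7} 1  {5,8,9} 1  {6,7,9} 3  {7,8,9} 3
  4 to go: {0,6,7,9} 4  {4,5,8,9} 1  {5,7,8,9} 4  {6,7,8,9} 6
  5 to go: {0,6,7,8,9} 10  {3,4,5,8,9} 1  {4,5,7,8,9} 5  {5,6,7,8,9} 10
  6 to go: {0,5,6,7,8,9} 20  {2,3,4,5,8,9} 1  {3,4,5,7,8,9} 6  {4,5,6,7,8,9} 15
  7 to go: {0,4,5,6,7,8,9} 35  {1,2,3,4,5,8,9} 1  {2,3,4,5,7,8,9} 7  {3,4,5,6,7,8,9} 21
  8 to go: {0,3,4,5,6,7,8,9} 56  {1,2,3,4,5,7,8,9} 8  {2,3,4,5,6,7,8,9} 28
  if 0:q drops first: 36 orders
  if 1:p drops first: 84 orders
heap linearizations: 120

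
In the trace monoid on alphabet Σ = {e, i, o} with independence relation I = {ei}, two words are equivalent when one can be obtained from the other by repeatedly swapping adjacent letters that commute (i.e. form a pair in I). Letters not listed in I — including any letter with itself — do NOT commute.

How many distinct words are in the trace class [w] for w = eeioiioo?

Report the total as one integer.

piece 0:e — minimal
piece 1:e rests on {0:e}
piece 2:i — minimal
piece 3:o rests on {1:e, 2:i}
piece 4:i rests on {3:o}
piece 5:i rests on {4:i}
piece 6:o rests on {5:i}
piece 7:o rests on {6:o}
minimal pieces: {0:e, 2:i}
ways to finish when only these pieces remain (= sum over removing one remaining piece with nothing left below it):
  1 left: {7}→1
  2 left: {6,7}→1
  3 left: {5,6,7}→1
  4 left: {4,5,6,7}→1
  5 left: {3,4,5,6,7}→1
  6 left: {1,3,4,5,6,7}→1  {2,3,4,5,6,7}→1
  placing 0:e first → 2 extensions
  placing 2:i first → 1 extensions
total linear extensions = 3

3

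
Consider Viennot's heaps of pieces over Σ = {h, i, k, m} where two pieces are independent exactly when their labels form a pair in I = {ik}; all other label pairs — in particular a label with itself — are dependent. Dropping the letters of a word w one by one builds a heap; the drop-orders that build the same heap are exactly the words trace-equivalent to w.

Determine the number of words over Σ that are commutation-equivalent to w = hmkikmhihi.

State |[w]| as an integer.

drop 0:h onto floor
drop 1:m onto {0:h}
drop 2:k onto {1:m}
drop 3:i onto {1:m}
drop 4:k onto {2:k}
drop 5:m onto {3:i, 4:k}
drop 6:h onto {5:m}
drop 7:i onto {6:h}
drop 8:h onto {7:i}
drop 9:i onto {8:h}
ground layer = {0:h}
drop-orders for the pieces not yet dropped (sum over which currently-grounded one goes next):
  1 to go: {9} 1
  2 to go: {8,9} 1
  3 to go: {7,8,9} 1
  4 to go: {6,7,8,9} 1
  5 to go: {5,6,7,8,9} 1
  6 to go: {3,5,6,7,8,9} 1  {4,5,6,7,8,9} 1
  7 to go: {2,4,5,6,7,8,9} 1  {3,4,5,6,7,8,9} 2
  8 to go: {2,3,4,5,6,7,8,9} 3
  if 0:h drops first: 3 orders

3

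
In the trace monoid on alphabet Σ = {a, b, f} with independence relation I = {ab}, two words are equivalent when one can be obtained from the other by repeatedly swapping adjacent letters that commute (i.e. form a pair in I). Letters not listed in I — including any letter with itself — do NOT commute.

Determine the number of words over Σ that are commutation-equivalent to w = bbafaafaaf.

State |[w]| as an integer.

3

drop 0:b onto floor
drop 1:b onto {0:b}
drop 2:a onto floor
drop 3:f onto {1:b, 2:a}
drop 4:a onto {3:f}
drop 5:a onto {4:a}
drop 6:f onto {5:a}
drop 7:a onto {6:f}
drop 8:a onto {7:a}
drop 9:f onto {8:a}
ground layer = {0:b, 2:a}
drop-orders for the pieces not yet dropped (sum over which currently-grounded one goes next):
  1 to go: {9} 1
  2 to go: {8,9} 1
  3 to go: {7,8,9} 1
  4 to go: {6,7,8,9} 1
  5 to go: {5,6,7,8,9} 1
  6 to go: {4,5,6,7,8,9} 1
  7 to go: {3,4,5,6,7,8,9} 1
  8 to go: {1,3,4,5,6,7,8,9} 1  {2,3,4,5,6,7,8,9} 1
  if 0:b drops first: 2 orders
  if 2:a drops first: 1 orders
heap linearizations: 3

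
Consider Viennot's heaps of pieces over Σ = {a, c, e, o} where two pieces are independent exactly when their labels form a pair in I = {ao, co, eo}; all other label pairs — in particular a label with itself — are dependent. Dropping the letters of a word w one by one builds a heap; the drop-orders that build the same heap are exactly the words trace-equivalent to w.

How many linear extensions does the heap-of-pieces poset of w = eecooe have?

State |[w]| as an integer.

15

#0=e has no predecessor
#1=e depends on [0:e]
#2=c depends on [1:e]
#3=o has no predecessor
#4=o depends on [3:o]
#5=e depends on [2:c]
sources: [0:e, 3:o]
N(rest) = Σ N(rest − s) over sources s of rest; N(one piece) = 1:
  size 1 → [4]=1  [5]=1
  size 2 → [2,5]=1  [3,4]=1  [4,5]=2
  size 3 → [1,2,5]=1  [2,4,5]=3  [3,4,5]=3
  size 4 → [0,1,2,5]=1  [1,2,4,5]=4  [2,3,4,5]=6
  first=0(e) contributes 10
  first=3(o) contributes 5
|[w]| = 15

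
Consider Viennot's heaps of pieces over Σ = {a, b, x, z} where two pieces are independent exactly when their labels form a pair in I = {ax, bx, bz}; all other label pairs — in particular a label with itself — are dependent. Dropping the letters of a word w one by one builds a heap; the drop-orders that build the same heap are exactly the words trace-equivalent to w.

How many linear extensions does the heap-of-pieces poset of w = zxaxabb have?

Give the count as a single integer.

15

piece 0:z — minimal
piece 1:x rests on {0:z}
piece 2:a rests on {0:z}
piece 3:x rests on {1:x}
piece 4:a rests on {2:a}
piece 5:b rests on {4:a}
piece 6:b rests on {5:b}
minimal pieces: {0:z}
ways to finish when only these pieces remain (= sum over removing one remaining piece with nothing left below it):
  1 left: {3}→1  {6}→1
  2 left: {1,3}→1  {3,6}→2  {5,6}→1
  3 left: {1,3,6}→3  {3,5,6}→3  {4,5,6}→1
  4 left: {1,3,5,6}→6  {2,4,5,6}→1  {3,4,5,6}→4
  5 left: {1,3,4,5,6}→10  {2,3,4,5,6}→5
  placing 0:z first → 15 extensions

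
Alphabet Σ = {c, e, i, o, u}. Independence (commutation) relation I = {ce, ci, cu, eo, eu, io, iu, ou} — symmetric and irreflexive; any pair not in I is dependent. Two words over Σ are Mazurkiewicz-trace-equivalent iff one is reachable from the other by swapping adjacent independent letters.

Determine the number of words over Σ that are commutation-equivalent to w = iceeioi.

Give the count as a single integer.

21

drop 0:i onto floor
drop 1:c onto floor
drop 2:e onto {0:i}
drop 3:e onto {2:e}
drop 4:i onto {3:e}
drop 5:o onto {1:c}
drop 6:i onto {4:i}
ground layer = {0:i, 1:c}
drop-orders for the pieces not yet dropped (sum over which currently-grounded one goes next):
  1 to go: {5} 1  {6} 1
  2 to go: {1,5} 1  {4,6} 1  {5,6} 2
  3 to go: {1,5,6} 3  {3,4,6} 1  {4,5,6} 3
  4 to go: {1,4,5,6} 6  {2,3,4,6} 1  {3,4,5,6} 4
  5 to go: {0,2,3,4,6} 1  {1,3,4,5,6} 10  {2,3,4,5,6} 5
  if 0:i drops first: 15 orders
  if 1:c drops first: 6 orders
heap linearizations: 21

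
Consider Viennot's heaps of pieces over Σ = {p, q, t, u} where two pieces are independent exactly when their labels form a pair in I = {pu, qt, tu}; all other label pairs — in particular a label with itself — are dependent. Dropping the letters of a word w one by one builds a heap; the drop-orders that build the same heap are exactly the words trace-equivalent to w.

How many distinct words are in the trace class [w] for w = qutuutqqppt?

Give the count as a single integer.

28

#0=q has no predecessor
#1=u depends on [0:q]
#2=t has no predecessor
#3=u depends on [1:u]
#4=u depends on [3:u]
#5=t depends on [2:t]
#6=q depends on [4:u]
#7=q depends on [6:q]
#8=p depends on [5:t, 7:q]
#9=p depends on [8:p]
#10=t depends on [9:p]
sources: [0:q, 2:t]
N(rest) = Σ N(rest − s) over sources s of rest; N(one piece) = 1:
  size 1 → [10]=1
  size 2 → [9,10]=1
  size 3 → [8,9,10]=1
  size 4 → [5,8,9,10]=1  [7,8,9,10]=1
  size 5 → [2,5,8,9,10]=1  [5,7,8,9,10]=2  [6,7,8,9,10]=1
  size 6 → [2,5,7,8,9,10]=3  [4,6,7,8,9,10]=1  [5,6,7,8,9,10]=3
  size 7 → [2,5,6,7,8,9,10]=6  [3,4,6,7,8,9,10]=1  [4,5,6,7,8,9,10]=4
  size 8 → [1,3,4,6,7,8,9,10]=1  [2,4,5,6,7,8,9,10]=10  [3,4,5,6,7,8,9,10]=5
  size 9 → [0,1,3,4,6,7,8,9,10]=1  [1,3,4,5,6,7,8,9,10]=6  [2,3,4,5,6,7,8,9,10]=15
  first=0(q) contributes 21
  first=2(t) contributes 7
|[w]| = 28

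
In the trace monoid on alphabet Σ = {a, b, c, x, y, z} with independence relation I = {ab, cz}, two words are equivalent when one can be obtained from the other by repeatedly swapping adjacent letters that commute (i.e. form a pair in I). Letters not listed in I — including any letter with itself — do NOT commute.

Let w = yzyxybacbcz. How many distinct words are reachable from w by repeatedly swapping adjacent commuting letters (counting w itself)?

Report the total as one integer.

4

piece 0:y — minimal
piece 1:z rests on {0:y}
piece 2:y rests on {1:z}
piece 3:x rests on {2:y}
piece 4:y rests on {3:x}
piece 5:b rests on {4:y}
piece 6:a rests on {4:y}
piece 7:c rests on {5:b, 6:a}
piece 8:b rests on {7:c}
piece 9:c rests on {8:b}
piece 10:z rests on {8:b}
minimal pieces: {0:y}
ways to finish when only these pieces remain (= sum over removing one remaining piece with nothing left below it):
  1 left: {9}→1  {10}→1
  2 left: {9,10}→2
  3 left: {8,9,10}→2
  4 left: {7,8,9,10}→2
  5 left: {5,7,8,9,10}→2  {6,7,8,9,10}→2
  6 left: {5,6,7,8,9,10}→4
  7 left: {4,5,6,7,8,9,10}→4
  8 left: {3,4,5,6,7,8,9,10}→4
  9 left: {2,3,4,5,6,7,8,9,10}→4
  placing 0:y first → 4 extensions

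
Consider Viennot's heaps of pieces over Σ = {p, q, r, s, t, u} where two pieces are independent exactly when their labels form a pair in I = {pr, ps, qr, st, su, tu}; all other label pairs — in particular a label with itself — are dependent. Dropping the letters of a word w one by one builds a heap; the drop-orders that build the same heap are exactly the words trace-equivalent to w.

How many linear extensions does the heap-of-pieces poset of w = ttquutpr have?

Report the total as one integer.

#0=t has no predecessor
#1=t depends on [0:t]
#2=q depends on [1:t]
#3=u depends on [2:q]
#4=u depends on [3:u]
#5=t depends on [2:q]
#6=p depends on [4:u, 5:t]
#7=r depends on [4:u, 5:t]
sources: [0:t]
N(rest) = Σ N(rest − s) over sources s of rest; N(one piece) = 1:
  size 1 → [6]=1  [7]=1
  size 2 → [6,7]=2
  size 3 → [4,6,7]=2  [5,6,7]=2
  size 4 → [3,4,6,7]=2  [4,5,6,7]=4
  size 5 → [3,4,5,6,7]=6
  size 6 → [2,3,4,5,6,7]=6
  first=0(t) contributes 6

6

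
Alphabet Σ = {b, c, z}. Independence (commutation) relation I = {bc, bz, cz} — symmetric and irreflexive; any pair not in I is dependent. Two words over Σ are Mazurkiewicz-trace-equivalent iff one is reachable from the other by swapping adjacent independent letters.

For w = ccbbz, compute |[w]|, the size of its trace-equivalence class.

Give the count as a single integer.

30

drop 0:c onto floor
drop 1:c onto {0:c}
drop 2:b onto floor
drop 3:b onto {2:b}
drop 4:z onto floor
ground layer = {0:c, 2:b, 4:z}
drop-orders for the pieces not yet dropped (sum over which currently-grounded one goes next):
  1 to go: {1} 1  {3} 1  {4} 1
  2 to go: {0,1} 1  {1,3} 2  {1,4} 2  {2,3} 1  {3,4} 2
  3 to go: {0,1,3} 3  {0,1,4} 3  {1,2,3} 3  {1,3,4} 6  {2,3,4} 3
  if 0:c drops first: 12 orders
  if 2:b drops first: 12 orders
  if 4:z drops first: 6 orders
heap linearizations: 30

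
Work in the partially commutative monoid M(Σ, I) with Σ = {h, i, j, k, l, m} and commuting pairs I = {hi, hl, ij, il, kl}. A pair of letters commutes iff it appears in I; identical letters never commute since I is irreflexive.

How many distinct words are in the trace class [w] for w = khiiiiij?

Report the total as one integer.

0(k) covers ∅
1(h) covers 0:k
2(i) covers 0:k
3(i) covers 2:i
4(i) covers 3:i
5(i) covers 4:i
6(i) covers 5:i
7(j) covers 1:h
floor of heap: 0:k
completions by unplaced set U, small U first (add the entries for U minus each lowest piece of U):
  |U|=1: {6}:1  {7}:1
  |U|=2: {1,7}:1  {5,6}:1  {6,7}:2
  |U|=3: {1,6,7}:3  {4,5,6}:1  {5,6,7}:3
  |U|=4: {1,5,6,7}:6  {3,4,5,6}:1  {4,5,6,7}:4
  |U|=5: {1,4,5,6,7}:10  {2,3,4,5,6}:1  {3,4,5,6,7}:5
  |U|=6: {1,3,4,5,6,7}:15  {2,3,4,5,6,7}:6
  start at 0(k): 21

21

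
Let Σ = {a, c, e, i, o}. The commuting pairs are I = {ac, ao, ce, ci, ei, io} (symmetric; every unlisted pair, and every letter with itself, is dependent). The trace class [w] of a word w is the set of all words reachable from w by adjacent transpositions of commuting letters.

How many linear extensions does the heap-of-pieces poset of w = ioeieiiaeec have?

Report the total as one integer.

315

piece 0:i — minimal
piece 1:o — minimal
piece 2:e rests on {1:o}
piece 3:i rests on {0:i}
piece 4:e rests on {2:e}
piece 5:i rests on {3:i}
piece 6:i rests on {5:i}
piece 7:a rests on {4:e, 6:i}
piece 8:e rests on {7:a}
piece 9:e rests on {8:e}
piece 10:c rests on {1:o}
minimal pieces: {0:i, 1:o}
ways to finish when only these pieces remain (= sum over removing one remaining piece with nothing left below it):
  1 left: {9}→1  {10}→1
  2 left: {8,9}→1  {9,10}→2
  3 left: {7,8,9}→1  {8,9,10}→3
  4 left: {4,7,8,9}→1  {6,7,8,9}→1  {7,8,9,10}→4
  5 left: {2,4,7,8,9}→1  {4,6,7,8,9}→2  {4,7,8,9,10}→5  {5,6,7,8,9}→1  {6,7,8,9,10}→5
  6 left: {2,4,6,7,8,9}→3  {2,4,7,8,9,10}→6  {3,5,6,7,8,9}→1  {4,5,6,7,8,9}→3  {4,6,7,8,9,10}→12  {5,6,7,8,9,10}→6
  7 left: {0,3,5,6,7,8,9}→1  {1,2,4,7,8,9,10}→6  {2,4,5,6,7,8,9}→6  {2,4,6,7,8,9,10}→21  {3,4,5,6,7,8,9}→4  {3,5,6,7,8,9,10}→7  {4,5,6,7,8,9,10}→21
  8 left: {0,3,4,5,6,7,8,9}→5  {0,3,5,6,7,8,9,10}→8  {1,2,4,6,7,8,9,10}→27  {2,3,4,5,6,7,8,9}→10  {2,4,5,6,7,8,9,10}→48  {3,4,5,6,7,8,9,10}→32
  9 left: {0,2,3,4,5,6,7,8,9}→15  {0,3,4,5,6,7,8,9,10}→45  {1,2,4,5,6,7,8,9,10}→75  {2,3,4,5,6,7,8,9,10}→90
  placing 0:i first → 165 extensions
  placing 1:o first → 150 extensions
total linear extensions = 315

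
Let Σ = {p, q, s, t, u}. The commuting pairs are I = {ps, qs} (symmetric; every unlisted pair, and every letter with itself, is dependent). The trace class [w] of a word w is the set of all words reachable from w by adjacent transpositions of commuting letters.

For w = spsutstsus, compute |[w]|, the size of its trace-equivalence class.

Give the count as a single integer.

3

0(s) covers ∅
1(p) covers ∅
2(s) covers 0:s
3(u) covers 1:p, 2:s
4(t) covers 3:u
5(s) covers 4:t
6(t) covers 5:s
7(s) covers 6:t
8(u) covers 7:s
9(s) covers 8:u
floor of heap: 0:s, 1:p
completions by unplaced set U, small U first (add the entries for U minus each lowest piece of U):
  |U|=1: {9}:1
  |U|=2: {8,9}:1
  |U|=3: {7,8,9}:1
  |U|=4: {6,7,8,9}:1
  |U|=5: {5,6,7,8,9}:1
  |U|=6: {4,5,6,7,8,9}:1
  |U|=7: {3,4,5,6,7,8,9}:1
  |U|=8: {1,3,4,5,6,7,8,9}:1  {2,3,4,5,6,7,8,9}:1
  start at 0(s): 2
  start at 1(p): 1
sum over floor = 3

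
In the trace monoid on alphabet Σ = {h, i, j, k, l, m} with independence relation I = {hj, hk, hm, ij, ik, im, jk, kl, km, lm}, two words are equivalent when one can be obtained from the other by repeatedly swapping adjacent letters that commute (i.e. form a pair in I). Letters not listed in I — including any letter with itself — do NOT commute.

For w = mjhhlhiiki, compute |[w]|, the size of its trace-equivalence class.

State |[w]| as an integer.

60

0(m) covers ∅
1(j) covers 0:m
2(h) covers ∅
3(h) covers 2:h
4(l) covers 1:j, 3:h
5(h) covers 4:l
6(i) covers 5:h
7(i) covers 6:i
8(k) covers ∅
9(i) covers 7:i
floor of heap: 0:m, 2:h, 8:k
completions by unplaced set U, small U first (add the entries for U minus each lowest piece of U):
  |U|=1: {8}:1  {9}:1
  |U|=2: {7,9}:1  {8,9}:2
  |U|=3: {6,7,9}:1  {7,8,9}:3
  |U|=4: {5,6,7,9}:1  {6,7,8,9}:4
  |U|=5: {4,5,6,7,9}:1  {5,6,7,8,9}:5
  |U|=6: {1,4,5,6,7,9}:1  {3,4,5,6,7,9}:1  {4,5,6,7,8,9}:6
  |U|=7: {0,1,4,5,6,7,9}:1  {1,3,4,5,6,7,9}:2  {1,4,5,6,7,8,9}:7  {2,3,4,5,6,7,9}:1  {3,4,5,6,7,8,9}:7
  |U|=8: {0,1,3,4,5,6,7,9}:3  {0,1,4,5,6,7,8,9}:8  {1,2,3,4,5,6,7,9}:3  {1,3,4,5,6,7,8,9}:16  {2,3,4,5,6,7,8,9}:8
  start at 0(m): 27
  start at 2(h): 27
  start at 8(k): 6
sum over floor = 60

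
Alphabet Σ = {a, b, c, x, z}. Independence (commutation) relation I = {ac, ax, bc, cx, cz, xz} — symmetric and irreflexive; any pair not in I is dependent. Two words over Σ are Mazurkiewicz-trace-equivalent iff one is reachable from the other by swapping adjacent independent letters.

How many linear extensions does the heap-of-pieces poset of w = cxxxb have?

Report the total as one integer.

piece 0:c — minimal
piece 1:x — minimal
piece 2:x rests on {1:x}
piece 3:x rests on {2:x}
piece 4:b rests on {3:x}
minimal pieces: {0:c, 1:x}
ways to finish when only these pieces remain (= sum over removing one remaining piece with nothing left below it):
  1 left: {0}→1  {4}→1
  2 left: {0,4}→2  {3,4}→1
  3 left: {0,3,4}→3  {2,3,4}→1
  placing 0:c first → 1 extensions
  placing 1:x first → 4 extensions
total linear extensions = 5

5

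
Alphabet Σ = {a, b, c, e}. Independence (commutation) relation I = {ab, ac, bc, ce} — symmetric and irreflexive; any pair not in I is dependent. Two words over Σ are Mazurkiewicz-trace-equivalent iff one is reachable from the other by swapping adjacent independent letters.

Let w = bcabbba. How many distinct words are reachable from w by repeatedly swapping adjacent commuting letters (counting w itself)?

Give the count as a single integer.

piece 0:b — minimal
piece 1:c — minimal
piece 2:a — minimal
piece 3:b rests on {0:b}
piece 4:b rests on {3:b}
piece 5:b rests on {4:b}
piece 6:a rests on {2:a}
minimal pieces: {0:b, 1:c, 2:a}
ways to finish when only these pieces remain (= sum over removing one remaining piece with nothing left below it):
  1 left: {1}→1  {5}→1  {6}→1
  2 left: {1,5}→2  {1,6}→2  {2,6}→1  {4,5}→1  {5,6}→2
  3 left: {1,2,6}→3  {1,4,5}→3  {1,5,6}→6  {2,5,6}→3  {3,4,5}→1  {4,5,6}→3
  4 left: {0,3,4,5}→1  {1,2,5,6}→12  {1,3,4,5}→4  {1,4,5,6}→12  {2,4,5,6}→6  {3,4,5,6}→4
  5 left: {0,1,3,4,5}→5  {0,3,4,5,6}→5  {1,2,4,5,6}→30  {1,3,4,5,6}→20  {2,3,4,5,6}→10
  placing 0:b first → 60 extensions
  placing 1:c first → 15 extensions
  placing 2:a first → 30 extensions
total linear extensions = 105

105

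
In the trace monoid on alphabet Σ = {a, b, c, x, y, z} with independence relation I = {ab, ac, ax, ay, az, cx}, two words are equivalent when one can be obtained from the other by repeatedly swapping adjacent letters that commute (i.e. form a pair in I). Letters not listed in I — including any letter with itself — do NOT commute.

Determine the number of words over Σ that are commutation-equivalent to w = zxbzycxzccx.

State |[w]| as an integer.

drop 0:z onto floor
drop 1:x onto {0:z}
drop 2:b onto {1:x}
drop 3:z onto {2:b}
drop 4:y onto {3:z}
drop 5:c onto {4:y}
drop 6:x onto {4:y}
drop 7:z onto {5:c, 6:x}
drop 8:c onto {7:z}
drop 9:c onto {8:c}
drop 10:x onto {7:z}
ground layer = {0:z}
drop-orders for the pieces not yet dropped (sum over which currently-grounded one goes next):
  1 to go: {9} 1  {10} 1
  2 to go: {8,9} 1  {9,10} 2
  3 to go: {8,9,10} 3
  4 to go: {7,8,9,10} 3
  5 to go: {5,7,8,9,10} 3  {6,7,8,9,10} 3
  6 to go: {5,6,7,8,9,10} 6
  7 to go: {4,5,6,7,8,9,10} 6
  8 to go: {3,4,5,6,7,8,9,10} 6
  9 to go: {2,3,4,5,6,7,8,9,10} 6
  if 0:z drops first: 6 orders

6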